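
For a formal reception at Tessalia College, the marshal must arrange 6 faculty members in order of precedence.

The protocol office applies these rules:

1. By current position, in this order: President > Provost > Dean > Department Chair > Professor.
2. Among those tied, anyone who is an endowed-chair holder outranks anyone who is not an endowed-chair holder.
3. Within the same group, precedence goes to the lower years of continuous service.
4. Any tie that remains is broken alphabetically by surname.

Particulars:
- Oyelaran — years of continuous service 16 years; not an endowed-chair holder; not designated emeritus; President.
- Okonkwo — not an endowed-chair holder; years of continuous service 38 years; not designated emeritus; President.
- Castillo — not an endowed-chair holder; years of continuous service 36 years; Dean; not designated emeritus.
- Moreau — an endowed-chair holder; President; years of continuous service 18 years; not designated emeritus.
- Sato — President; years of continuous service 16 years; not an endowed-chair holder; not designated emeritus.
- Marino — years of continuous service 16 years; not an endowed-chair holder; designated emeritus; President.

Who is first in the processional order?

Moreau

By current position: Moreau, Marino, Oyelaran, Sato and Okonkwo (President); then Castillo (Dean).
Among Moreau, Marino, Oyelaran, Sato and Okonkwo, an endowed-chair holder before not an endowed-chair holder: Moreau (an endowed-chair holder) before Marino, Oyelaran, Sato and Okonkwo (not an endowed-chair holder).
Among Marino, Oyelaran, Sato and Okonkwo, by years of continuous service (lower first): Marino, Oyelaran and Sato (16 years) before Okonkwo (38 years).
Among Marino, Oyelaran and Sato, alphabetically by surname: Marino before Oyelaran before Sato.
Order: Moreau, Marino, Oyelaran, Sato, Okonkwo, Castillo.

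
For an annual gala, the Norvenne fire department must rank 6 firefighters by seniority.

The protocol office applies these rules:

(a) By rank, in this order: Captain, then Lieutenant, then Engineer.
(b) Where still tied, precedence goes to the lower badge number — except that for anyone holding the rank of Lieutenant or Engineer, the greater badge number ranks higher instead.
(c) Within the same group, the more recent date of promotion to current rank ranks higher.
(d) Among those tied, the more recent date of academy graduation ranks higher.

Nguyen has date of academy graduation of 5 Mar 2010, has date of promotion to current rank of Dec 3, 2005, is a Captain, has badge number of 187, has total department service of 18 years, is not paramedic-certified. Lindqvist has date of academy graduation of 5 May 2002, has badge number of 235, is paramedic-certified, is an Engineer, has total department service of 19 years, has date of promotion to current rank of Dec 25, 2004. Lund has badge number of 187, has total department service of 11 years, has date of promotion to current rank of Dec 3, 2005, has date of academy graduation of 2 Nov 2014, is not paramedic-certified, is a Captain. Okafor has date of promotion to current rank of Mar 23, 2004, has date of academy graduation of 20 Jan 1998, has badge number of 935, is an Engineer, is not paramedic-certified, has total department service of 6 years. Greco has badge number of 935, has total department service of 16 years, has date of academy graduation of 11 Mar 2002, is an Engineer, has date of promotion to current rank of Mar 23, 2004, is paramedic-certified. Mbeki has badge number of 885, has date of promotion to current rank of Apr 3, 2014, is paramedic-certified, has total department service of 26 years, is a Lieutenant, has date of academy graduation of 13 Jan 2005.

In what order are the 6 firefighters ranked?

Lund, Nguyen, Mbeki, Greco, Okafor, Lindqvist

By rank: Lund and Nguyen (Captain); then Mbeki (Lieutenant); then Greco, Okafor and Lindqvist (Engineer).
Lund and Nguyen both have badge number 187, so the next rule applies.
Lund and Nguyen both have date of promotion to current rank Dec 3, 2005, so the next rule applies.
Among Lund and Nguyen, by date of academy graduation (later first): Lund (2 Nov 2014) before Nguyen (5 Mar 2010).
Among Greco, Okafor and Lindqvist, by badge number (higher first) (reversed rule for this group): Greco and Okafor (935) before Lindqvist (235).
Greco and Okafor both have date of promotion to current rank Mar 23, 2004, so the next rule applies.
Among Greco and Okafor, by date of academy graduation (later first): Greco (11 Mar 2002) before Okafor (20 Jan 1998).
Full order: Lund, Nguyen, Mbeki, Greco, Okafor, Lindqvist.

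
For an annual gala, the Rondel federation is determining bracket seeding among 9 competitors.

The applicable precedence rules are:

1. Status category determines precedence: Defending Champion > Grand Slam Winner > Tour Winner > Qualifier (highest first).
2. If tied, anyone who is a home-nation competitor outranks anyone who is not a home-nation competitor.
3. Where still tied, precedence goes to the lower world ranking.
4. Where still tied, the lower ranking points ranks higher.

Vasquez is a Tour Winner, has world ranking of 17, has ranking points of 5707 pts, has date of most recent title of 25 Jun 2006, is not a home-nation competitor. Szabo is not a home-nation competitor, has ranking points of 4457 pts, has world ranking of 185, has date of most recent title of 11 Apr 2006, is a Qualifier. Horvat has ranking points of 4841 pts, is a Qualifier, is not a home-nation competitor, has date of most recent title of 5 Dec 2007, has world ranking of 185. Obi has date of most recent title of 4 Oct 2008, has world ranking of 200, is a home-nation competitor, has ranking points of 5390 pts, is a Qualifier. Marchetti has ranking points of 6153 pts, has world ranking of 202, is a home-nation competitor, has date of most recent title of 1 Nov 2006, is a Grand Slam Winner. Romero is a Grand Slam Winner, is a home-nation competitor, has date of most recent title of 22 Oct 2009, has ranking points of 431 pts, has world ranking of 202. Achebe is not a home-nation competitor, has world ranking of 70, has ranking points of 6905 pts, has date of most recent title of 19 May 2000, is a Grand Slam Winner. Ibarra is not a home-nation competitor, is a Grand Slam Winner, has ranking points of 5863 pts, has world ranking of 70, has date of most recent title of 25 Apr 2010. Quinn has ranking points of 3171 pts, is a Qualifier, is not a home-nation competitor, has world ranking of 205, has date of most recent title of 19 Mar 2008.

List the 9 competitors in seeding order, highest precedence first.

Romero, Marchetti, Ibarra, Achebe, Vasquez, Obi, Szabo, Horvat, Quinn

By status category: Romero, Marchetti, Ibarra and Achebe (Grand Slam Winner); then Vasquez (Tour Winner); then Obi, Szabo, Horvat and Quinn (Qualifier).
Among Romero, Marchetti, Ibarra and Achebe, a home-nation competitor before not a home-nation competitor: Romero and Marchetti (a home-nation competitor) before Ibarra and Achebe (not a home-nation competitor).
Romero and Marchetti both have world ranking 202, so the next rule applies.
Among Romero and Marchetti, by ranking points (lower first): Romero (431 pts) before Marchetti (6153 pts).
Ibarra and Achebe both have world ranking 70, so the next rule applies.
Among Ibarra and Achebe, by ranking points (lower first): Ibarra (5863 pts) before Achebe (6905 pts).
Among Obi, Szabo, Horvat and Quinn, a home-nation competitor before not a home-nation competitor: Obi (a home-nation competitor) before Szabo, Horvat and Quinn (not a home-nation competitor).
Among Szabo, Horvat and Quinn, by world ranking (lower first): Szabo and Horvat (185) before Quinn (205).
Among Szabo and Horvat, by ranking points (lower first): Szabo (4457 pts) before Horvat (4841 pts).
Full order: Romero, Marchetti, Ibarra, Achebe, Vasquez, Obi, Szabo, Horvat, Quinn.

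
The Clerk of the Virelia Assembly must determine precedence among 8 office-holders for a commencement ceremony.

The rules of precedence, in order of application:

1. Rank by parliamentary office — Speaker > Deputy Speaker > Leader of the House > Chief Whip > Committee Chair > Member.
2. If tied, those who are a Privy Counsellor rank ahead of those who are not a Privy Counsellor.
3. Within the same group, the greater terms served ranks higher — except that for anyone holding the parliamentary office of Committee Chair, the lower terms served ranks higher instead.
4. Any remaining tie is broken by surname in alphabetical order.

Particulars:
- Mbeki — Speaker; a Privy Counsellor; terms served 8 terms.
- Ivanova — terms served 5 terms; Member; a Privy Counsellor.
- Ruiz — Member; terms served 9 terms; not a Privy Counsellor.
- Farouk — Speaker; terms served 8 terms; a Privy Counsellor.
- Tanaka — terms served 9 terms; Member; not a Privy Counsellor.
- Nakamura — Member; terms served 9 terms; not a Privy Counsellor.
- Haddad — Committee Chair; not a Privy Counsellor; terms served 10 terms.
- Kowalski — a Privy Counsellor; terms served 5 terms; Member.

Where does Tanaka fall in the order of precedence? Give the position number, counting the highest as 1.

8

By parliamentary office: Farouk and Mbeki (Speaker); then Haddad (Committee Chair); then Ivanova, Kowalski, Nakamura, Ruiz and Tanaka (Member).
Farouk and Mbeki are each a Privy Counsellor, so the next rule applies.
Farouk and Mbeki both have terms served 8 terms, so the next rule applies.
Among Farouk and Mbeki, alphabetically by surname: Farouk before Mbeki.
Among Ivanova, Kowalski, Nakamura, Ruiz and Tanaka, a Privy Counsellor before not a Privy Counsellor: Ivanova and Kowalski (a Privy Counsellor) before Nakamura, Ruiz and Tanaka (not a Privy Counsellor).
Ivanova and Kowalski both have terms served 5 terms, so the next rule applies.
Among Ivanova and Kowalski, alphabetically by surname: Ivanova before Kowalski.
Nakamura, Ruiz and Tanaka all have terms served 9 terms, so the next rule applies.
Among Nakamura, Ruiz and Tanaka, alphabetically by surname: Nakamura before Ruiz before Tanaka.
Order: Farouk, Mbeki, Haddad, Ivanova, Kowalski, Nakamura, Ruiz, Tanaka. So position 8.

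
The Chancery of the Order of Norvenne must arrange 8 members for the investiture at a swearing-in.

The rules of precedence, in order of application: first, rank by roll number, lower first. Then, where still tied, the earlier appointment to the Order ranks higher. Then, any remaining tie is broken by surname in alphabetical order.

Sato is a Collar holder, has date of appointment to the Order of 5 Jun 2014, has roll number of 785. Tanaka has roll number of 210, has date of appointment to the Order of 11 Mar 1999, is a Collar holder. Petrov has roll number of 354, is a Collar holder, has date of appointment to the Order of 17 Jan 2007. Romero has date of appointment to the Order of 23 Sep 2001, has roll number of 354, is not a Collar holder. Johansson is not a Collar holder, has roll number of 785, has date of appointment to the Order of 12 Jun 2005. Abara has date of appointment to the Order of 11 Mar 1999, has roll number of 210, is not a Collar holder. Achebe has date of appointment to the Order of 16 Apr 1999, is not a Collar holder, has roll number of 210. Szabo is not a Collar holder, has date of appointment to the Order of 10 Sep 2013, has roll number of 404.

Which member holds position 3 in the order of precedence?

By roll number (lower first): Abara, Tanaka and Achebe (each 210); then Romero and Petrov (both 354); then Szabo (404); then Johansson and Sato (both 785).
Among Abara, Tanaka and Achebe, by date of appointment to the Order (earlier first): Abara and Tanaka (11 Mar 1999) before Achebe (16 Apr 1999).
Among Abara and Tanaka, alphabetically by surname: Abara before Tanaka.
Among Romero and Petrov, by date of appointment to the Order (earlier first): Romero (23 Sep 2001) before Petrov (17 Jan 2007).
Among Johansson and Sato, by date of appointment to the Order (earlier first): Johansson (12 Jun 2005) before Sato (5 Jun 2014).
Order: Abara, Tanaka, Achebe, Romero, Petrov, Szabo, Johansson, Sato.

Achebe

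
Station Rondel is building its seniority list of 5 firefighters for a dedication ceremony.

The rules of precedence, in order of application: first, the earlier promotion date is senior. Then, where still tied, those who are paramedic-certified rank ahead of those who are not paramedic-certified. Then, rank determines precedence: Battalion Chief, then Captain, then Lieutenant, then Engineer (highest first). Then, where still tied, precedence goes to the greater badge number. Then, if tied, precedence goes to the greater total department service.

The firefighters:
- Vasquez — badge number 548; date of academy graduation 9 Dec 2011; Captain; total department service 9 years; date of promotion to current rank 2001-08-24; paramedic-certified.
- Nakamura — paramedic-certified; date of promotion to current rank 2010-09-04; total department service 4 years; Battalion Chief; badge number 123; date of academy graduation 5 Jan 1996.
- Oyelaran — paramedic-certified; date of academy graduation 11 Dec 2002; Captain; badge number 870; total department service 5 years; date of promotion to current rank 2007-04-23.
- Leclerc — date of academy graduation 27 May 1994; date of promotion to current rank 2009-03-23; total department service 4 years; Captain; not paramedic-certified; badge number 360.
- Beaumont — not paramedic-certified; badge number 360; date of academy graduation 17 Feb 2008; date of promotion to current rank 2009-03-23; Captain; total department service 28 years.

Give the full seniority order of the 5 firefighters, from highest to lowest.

By date of promotion to current rank (earlier first): Vasquez (2001-08-24); then Oyelaran (2007-04-23); then Beaumont and Leclerc (both 2009-03-23); then Nakamura (2010-09-04).
Beaumont and Leclerc are each not paramedic-certified, so the next rule applies.
Beaumont and Leclerc are each Captain, so the next rule applies.
Beaumont and Leclerc both have badge number 360, so the next rule applies.
Among Beaumont and Leclerc, by total department service (higher first): Beaumont (28 years) before Leclerc (4 years).
Full order: Vasquez, Oyelaran, Beaumont, Leclerc, Nakamura.

Vasquez, Oyelaran, Beaumont, Leclerc, Nakamura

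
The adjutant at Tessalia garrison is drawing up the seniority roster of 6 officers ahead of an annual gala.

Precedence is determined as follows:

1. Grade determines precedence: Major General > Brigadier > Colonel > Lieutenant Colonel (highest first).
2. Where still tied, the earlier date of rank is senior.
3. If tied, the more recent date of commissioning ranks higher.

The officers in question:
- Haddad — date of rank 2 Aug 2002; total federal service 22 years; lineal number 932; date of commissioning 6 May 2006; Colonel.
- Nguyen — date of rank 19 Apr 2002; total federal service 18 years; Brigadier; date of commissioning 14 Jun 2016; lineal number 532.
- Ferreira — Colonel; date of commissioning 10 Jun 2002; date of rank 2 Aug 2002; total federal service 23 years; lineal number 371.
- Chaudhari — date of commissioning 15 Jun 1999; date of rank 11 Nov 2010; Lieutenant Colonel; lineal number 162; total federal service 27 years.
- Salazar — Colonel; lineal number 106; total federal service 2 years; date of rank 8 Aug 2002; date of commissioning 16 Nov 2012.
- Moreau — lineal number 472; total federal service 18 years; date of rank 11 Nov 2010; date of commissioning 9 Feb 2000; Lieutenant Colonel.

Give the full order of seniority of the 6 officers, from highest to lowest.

Nguyen, Haddad, Ferreira, Salazar, Moreau, Chaudhari

By grade: Nguyen (Brigadier); then Haddad, Ferreira and Salazar (Colonel); then Moreau and Chaudhari (Lieutenant Colonel).
Among Haddad, Ferreira and Salazar, by date of rank (earlier first): Haddad and Ferreira (2 Aug 2002) before Salazar (8 Aug 2002).
Among Haddad and Ferreira, by date of commissioning (later first): Haddad (6 May 2006) before Ferreira (10 Jun 2002).
Moreau and Chaudhari both have date of rank 11 Nov 2010, so the next rule applies.
Among Moreau and Chaudhari, by date of commissioning (later first): Moreau (9 Feb 2000) before Chaudhari (15 Jun 1999).
Full order: Nguyen, Haddad, Ferreira, Salazar, Moreau, Chaudhari.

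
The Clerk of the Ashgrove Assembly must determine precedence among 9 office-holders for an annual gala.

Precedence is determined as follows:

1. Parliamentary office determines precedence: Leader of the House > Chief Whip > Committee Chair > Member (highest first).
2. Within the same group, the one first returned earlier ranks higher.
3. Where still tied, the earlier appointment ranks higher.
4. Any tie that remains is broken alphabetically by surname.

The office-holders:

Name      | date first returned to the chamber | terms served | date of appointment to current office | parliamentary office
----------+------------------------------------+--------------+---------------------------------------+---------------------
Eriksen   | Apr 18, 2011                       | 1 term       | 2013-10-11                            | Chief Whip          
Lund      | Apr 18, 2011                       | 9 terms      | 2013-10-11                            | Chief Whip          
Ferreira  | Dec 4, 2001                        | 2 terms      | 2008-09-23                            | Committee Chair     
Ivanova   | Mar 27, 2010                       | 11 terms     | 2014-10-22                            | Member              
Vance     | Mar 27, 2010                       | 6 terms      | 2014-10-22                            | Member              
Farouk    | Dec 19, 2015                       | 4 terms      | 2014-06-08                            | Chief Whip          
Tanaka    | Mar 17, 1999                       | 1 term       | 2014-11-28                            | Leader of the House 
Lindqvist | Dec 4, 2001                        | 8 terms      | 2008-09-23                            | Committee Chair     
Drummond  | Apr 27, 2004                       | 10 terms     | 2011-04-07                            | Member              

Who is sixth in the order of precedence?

By parliamentary office: Tanaka (Leader of the House); then Eriksen, Lund and Farouk (Chief Whip); then Ferreira and Lindqvist (Committee Chair); then Drummond, Ivanova and Vance (Member).
Among Eriksen, Lund and Farouk, by date first returned to the chamber (earlier first): Eriksen and Lund (Apr 18, 2011) before Farouk (Dec 19, 2015).
Eriksen and Lund both have date of appointment to current office 2013-10-11, so the next rule applies.
Among Eriksen and Lund, alphabetically by surname: Eriksen before Lund.
Ferreira and Lindqvist both have date first returned to the chamber Dec 4, 2001, so the next rule applies.
Ferreira and Lindqvist both have date of appointment to current office 2008-09-23, so the next rule applies.
Among Ferreira and Lindqvist, alphabetically by surname: Ferreira before Lindqvist.
Among Drummond, Ivanova and Vance, by date first returned to the chamber (earlier first): Drummond (Apr 27, 2004) before Ivanova and Vance (Mar 27, 2010).
Ivanova and Vance both have date of appointment to current office 2014-10-22, so the next rule applies.
Among Ivanova and Vance, alphabetically by surname: Ivanova before Vance.
Order: Tanaka, Eriksen, Lund, Farouk, Ferreira, Lindqvist, Drummond, Ivanova, Vance.

Lindqvist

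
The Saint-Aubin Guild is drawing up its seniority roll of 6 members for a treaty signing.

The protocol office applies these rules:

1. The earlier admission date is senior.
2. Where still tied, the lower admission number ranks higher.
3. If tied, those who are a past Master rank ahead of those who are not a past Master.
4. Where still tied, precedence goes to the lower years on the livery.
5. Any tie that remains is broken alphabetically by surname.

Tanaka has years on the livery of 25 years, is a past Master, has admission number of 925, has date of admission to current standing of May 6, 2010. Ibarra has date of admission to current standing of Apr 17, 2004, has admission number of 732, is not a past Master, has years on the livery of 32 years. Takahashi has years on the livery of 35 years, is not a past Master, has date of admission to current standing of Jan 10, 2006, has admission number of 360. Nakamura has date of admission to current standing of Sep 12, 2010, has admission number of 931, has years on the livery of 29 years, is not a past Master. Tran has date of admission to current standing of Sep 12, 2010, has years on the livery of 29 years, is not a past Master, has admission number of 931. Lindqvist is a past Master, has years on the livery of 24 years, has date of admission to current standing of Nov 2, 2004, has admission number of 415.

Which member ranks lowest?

Tran

By date of admission to current standing (earlier first): Ibarra (Apr 17, 2004); then Lindqvist (Nov 2, 2004); then Takahashi (Jan 10, 2006); then Tanaka (May 6, 2010); then Nakamura and Tran (both Sep 12, 2010).
Nakamura and Tran both have admission number 931, so the next rule applies.
Nakamura and Tran are each not a past Master, so the next rule applies.
Nakamura and Tran both have years on the livery 29 years, so the next rule applies.
Among Nakamura and Tran, alphabetically by surname: Nakamura before Tran.
Order: Ibarra, Lindqvist, Takahashi, Tanaka, Nakamura, Tran.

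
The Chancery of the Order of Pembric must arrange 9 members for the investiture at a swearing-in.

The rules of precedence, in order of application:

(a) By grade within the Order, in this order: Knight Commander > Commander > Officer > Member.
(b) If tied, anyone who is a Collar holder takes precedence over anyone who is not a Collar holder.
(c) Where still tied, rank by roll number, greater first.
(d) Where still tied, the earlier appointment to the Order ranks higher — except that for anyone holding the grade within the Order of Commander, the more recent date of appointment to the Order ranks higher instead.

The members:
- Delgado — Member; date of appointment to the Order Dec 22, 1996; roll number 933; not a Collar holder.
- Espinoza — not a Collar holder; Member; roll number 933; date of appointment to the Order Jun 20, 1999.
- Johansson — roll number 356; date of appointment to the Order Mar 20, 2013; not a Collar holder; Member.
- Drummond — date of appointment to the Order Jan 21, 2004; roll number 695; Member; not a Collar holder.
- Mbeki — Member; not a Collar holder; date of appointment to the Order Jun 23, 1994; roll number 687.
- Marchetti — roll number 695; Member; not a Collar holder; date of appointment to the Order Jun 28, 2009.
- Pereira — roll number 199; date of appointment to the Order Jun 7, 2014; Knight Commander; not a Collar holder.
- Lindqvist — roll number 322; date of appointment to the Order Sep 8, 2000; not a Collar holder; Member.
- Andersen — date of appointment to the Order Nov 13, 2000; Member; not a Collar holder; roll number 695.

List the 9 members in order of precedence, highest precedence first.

By grade within the Order: Pereira (Knight Commander); then Delgado, Espinoza, Andersen, Drummond, Marchetti, Mbeki, Johansson and Lindqvist (Member).
Delgado, Espinoza, Andersen, Drummond, Marchetti, Mbeki, Johansson and Lindqvist are each not a Collar holder, so the next rule applies.
Among Delgado, Espinoza, Andersen, Drummond, Marchetti, Mbeki, Johansson and Lindqvist, by roll number (higher first): Delgado and Espinoza (933) before Andersen, Drummond and Marchetti (695) before Mbeki (687) before Johansson (356) before Lindqvist (322).
Among Delgado and Espinoza, by date of appointment to the Order (earlier first): Delgado (Dec 22, 1996) before Espinoza (Jun 20, 1999).
Among Andersen, Drummond and Marchetti, by date of appointment to the Order (earlier first): Andersen (Nov 13, 2000) before Drummond (Jan 21, 2004) before Marchetti (Jun 28, 2009).
Full order: Pereira, Delgado, Espinoza, Andersen, Drummond, Marchetti, Mbeki, Johansson, Lindqvist.

Pereira, Delgado, Espinoza, Andersen, Drummond, Marchetti, Mbeki, Johansson, Lindqvist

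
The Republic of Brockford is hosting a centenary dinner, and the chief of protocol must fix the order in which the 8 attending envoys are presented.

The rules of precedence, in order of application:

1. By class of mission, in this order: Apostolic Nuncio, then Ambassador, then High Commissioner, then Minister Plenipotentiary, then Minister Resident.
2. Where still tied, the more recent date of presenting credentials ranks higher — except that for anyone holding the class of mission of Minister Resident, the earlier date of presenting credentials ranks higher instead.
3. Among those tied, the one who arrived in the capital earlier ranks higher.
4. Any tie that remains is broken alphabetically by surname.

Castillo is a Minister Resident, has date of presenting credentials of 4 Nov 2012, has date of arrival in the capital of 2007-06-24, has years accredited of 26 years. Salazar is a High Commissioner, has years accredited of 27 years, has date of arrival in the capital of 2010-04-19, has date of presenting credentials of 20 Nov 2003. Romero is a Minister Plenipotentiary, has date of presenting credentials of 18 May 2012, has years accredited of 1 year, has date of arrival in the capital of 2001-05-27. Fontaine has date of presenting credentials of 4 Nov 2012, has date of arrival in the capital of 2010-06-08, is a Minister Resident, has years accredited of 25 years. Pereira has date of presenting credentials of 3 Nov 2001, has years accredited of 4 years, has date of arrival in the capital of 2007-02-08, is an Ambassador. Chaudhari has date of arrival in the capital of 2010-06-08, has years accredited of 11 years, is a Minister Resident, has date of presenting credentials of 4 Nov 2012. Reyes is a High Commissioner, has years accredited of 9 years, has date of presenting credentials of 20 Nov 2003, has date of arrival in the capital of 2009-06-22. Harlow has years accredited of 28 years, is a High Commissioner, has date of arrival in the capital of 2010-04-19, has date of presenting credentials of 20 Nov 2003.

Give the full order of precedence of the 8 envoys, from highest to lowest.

Pereira, Reyes, Harlow, Salazar, Romero, Castillo, Chaudhari, Fontaine

By class of mission: Pereira (Ambassador); then Reyes, Harlow and Salazar (High Commissioner); then Romero (Minister Plenipotentiary); then Castillo, Chaudhari and Fontaine (Minister Resident).
Reyes, Harlow and Salazar all have date of presenting credentials 20 Nov 2003, so the next rule applies.
Among Reyes, Harlow and Salazar, by date of arrival in the capital (earlier first): Reyes (2009-06-22) before Harlow and Salazar (2010-04-19).
Among Harlow and Salazar, alphabetically by surname: Harlow before Salazar.
Castillo, Chaudhari and Fontaine all have date of presenting credentials 4 Nov 2012, so the next rule applies.
Among Castillo, Chaudhari and Fontaine, by date of arrival in the capital (earlier first): Castillo (2007-06-24) before Chaudhari and Fontaine (2010-06-08).
Among Chaudhari and Fontaine, alphabetically by surname: Chaudhari before Fontaine.
Full order: Pereira, Reyes, Harlow, Salazar, Romero, Castillo, Chaudhari, Fontaine.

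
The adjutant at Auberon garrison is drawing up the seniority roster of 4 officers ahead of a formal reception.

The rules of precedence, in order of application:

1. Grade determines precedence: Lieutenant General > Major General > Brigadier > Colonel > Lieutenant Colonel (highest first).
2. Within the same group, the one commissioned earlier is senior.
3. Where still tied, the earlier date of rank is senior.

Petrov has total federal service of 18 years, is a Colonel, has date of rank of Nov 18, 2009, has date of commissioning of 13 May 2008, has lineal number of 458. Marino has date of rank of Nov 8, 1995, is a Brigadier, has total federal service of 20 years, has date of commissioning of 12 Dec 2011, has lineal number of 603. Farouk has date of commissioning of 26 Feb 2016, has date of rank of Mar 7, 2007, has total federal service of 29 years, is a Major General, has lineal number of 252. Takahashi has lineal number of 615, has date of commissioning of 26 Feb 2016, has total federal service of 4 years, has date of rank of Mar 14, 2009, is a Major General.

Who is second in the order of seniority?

By grade: Farouk and Takahashi (Major General); then Marino (Brigadier); then Petrov (Colonel).
Farouk and Takahashi both have date of commissioning 26 Feb 2016, so the next rule applies.
Among Farouk and Takahashi, by date of rank (earlier first): Farouk (Mar 7, 2007) before Takahashi (Mar 14, 2009).
Order: Farouk, Takahashi, Marino, Petrov.

Takahashi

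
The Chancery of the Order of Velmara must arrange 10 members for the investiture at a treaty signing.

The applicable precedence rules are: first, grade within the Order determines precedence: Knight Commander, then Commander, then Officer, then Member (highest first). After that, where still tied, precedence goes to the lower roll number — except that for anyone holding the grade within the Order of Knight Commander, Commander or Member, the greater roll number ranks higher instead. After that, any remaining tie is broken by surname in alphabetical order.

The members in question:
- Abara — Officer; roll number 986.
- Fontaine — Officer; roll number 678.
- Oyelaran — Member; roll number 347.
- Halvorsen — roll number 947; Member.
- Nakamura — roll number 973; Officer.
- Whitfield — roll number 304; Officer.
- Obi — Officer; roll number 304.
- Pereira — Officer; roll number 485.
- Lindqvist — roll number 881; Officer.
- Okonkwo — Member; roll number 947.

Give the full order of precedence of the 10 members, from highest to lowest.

By grade within the Order: Obi, Whitfield, Pereira, Fontaine, Lindqvist, Nakamura and Abara (Officer); then Halvorsen, Okonkwo and Oyelaran (Member).
Among Obi, Whitfield, Pereira, Fontaine, Lindqvist, Nakamura and Abara, by roll number (lower first): Obi and Whitfield (304) before Pereira (485) before Fontaine (678) before Lindqvist (881) before Nakamura (973) before Abara (986).
Among Obi and Whitfield, alphabetically by surname: Obi before Whitfield.
Among Halvorsen, Okonkwo and Oyelaran, by roll number (higher first) (reversed rule for this group): Halvorsen and Okonkwo (947) before Oyelaran (347).
Among Halvorsen and Okonkwo, alphabetically by surname: Halvorsen before Okonkwo.
Full order: Obi, Whitfield, Pereira, Fontaine, Lindqvist, Nakamura, Abara, Halvorsen, Okonkwo, Oyelaran.

Obi, Whitfield, Pereira, Fontaine, Lindqvist, Nakamura, Abara, Halvorsen, Okonkwo, Oyelaran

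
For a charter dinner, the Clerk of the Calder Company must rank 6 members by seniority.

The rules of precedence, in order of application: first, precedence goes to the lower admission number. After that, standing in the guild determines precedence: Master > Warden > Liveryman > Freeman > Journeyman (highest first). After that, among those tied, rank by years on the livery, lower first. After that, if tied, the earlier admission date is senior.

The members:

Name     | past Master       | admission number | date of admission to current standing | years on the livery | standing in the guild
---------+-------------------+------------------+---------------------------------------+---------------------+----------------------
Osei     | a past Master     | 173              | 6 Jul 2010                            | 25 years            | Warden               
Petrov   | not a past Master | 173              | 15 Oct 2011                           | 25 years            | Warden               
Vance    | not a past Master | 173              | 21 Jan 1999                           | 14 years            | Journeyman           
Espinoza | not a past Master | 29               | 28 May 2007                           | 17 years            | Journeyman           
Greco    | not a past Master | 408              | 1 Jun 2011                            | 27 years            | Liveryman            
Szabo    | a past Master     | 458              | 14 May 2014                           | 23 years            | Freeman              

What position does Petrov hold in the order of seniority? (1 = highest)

3

By admission number (lower first): Espinoza (29); then Osei, Petrov and Vance (each 173); then Greco (408); then Szabo (458).
Among Osei, Petrov and Vance, by standing in the guild: Osei and Petrov (Warden) before Vance (Journeyman).
Osei and Petrov both have years on the livery 25 years, so the next rule applies.
Among Osei and Petrov, by date of admission to current standing (earlier first): Osei (6 Jul 2010) before Petrov (15 Oct 2011).
Order: Espinoza, Osei, Petrov, Vance, Greco, Szabo. So position 3.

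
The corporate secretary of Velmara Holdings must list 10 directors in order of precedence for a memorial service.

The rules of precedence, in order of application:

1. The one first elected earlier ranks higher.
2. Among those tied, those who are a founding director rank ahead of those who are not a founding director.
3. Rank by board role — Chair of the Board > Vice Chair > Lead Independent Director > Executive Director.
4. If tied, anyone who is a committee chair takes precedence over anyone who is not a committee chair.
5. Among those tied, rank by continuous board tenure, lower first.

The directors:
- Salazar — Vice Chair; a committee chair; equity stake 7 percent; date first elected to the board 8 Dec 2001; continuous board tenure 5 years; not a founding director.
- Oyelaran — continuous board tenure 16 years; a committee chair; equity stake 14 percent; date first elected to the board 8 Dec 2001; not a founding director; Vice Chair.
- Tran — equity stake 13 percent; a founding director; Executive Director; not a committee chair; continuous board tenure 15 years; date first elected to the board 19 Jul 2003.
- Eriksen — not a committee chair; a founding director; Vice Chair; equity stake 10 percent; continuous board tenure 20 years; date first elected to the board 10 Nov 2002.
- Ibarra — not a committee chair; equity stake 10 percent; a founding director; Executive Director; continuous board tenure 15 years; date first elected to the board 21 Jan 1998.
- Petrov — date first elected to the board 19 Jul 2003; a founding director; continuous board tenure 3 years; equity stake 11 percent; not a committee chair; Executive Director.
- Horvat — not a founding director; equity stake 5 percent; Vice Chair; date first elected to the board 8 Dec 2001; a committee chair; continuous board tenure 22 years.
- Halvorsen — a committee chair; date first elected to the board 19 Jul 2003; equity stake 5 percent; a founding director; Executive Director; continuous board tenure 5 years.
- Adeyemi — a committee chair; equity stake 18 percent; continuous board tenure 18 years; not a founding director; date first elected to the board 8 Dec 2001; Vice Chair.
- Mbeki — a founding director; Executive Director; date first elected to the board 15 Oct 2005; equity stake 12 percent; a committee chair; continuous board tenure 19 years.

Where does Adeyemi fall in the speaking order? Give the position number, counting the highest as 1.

4

By date first elected to the board (earlier first): Ibarra (21 Jan 1998); then Salazar, Oyelaran, Adeyemi and Horvat (each 8 Dec 2001); then Eriksen (10 Nov 2002); then Halvorsen, Petrov and Tran (each 19 Jul 2003); then Mbeki (15 Oct 2005).
Salazar, Oyelaran, Adeyemi and Horvat are each not a founding director, so the next rule applies.
Salazar, Oyelaran, Adeyemi and Horvat are each Vice Chair, so the next rule applies.
Salazar, Oyelaran, Adeyemi and Horvat are each a committee chair, so the next rule applies.
Among Salazar, Oyelaran, Adeyemi and Horvat, by continuous board tenure (lower first): Salazar (5 years) before Oyelaran (16 years) before Adeyemi (18 years) before Horvat (22 years).
Halvorsen, Petrov and Tran are each a founding director, so the next rule applies.
Halvorsen, Petrov and Tran are each Executive Director, so the next rule applies.
Among Halvorsen, Petrov and Tran, a committee chair before not a committee chair: Halvorsen (a committee chair) before Petrov and Tran (not a committee chair).
Among Petrov and Tran, by continuous board tenure (lower first): Petrov (3 years) before Tran (15 years).
Order: Ibarra, Salazar, Oyelaran, Adeyemi, Horvat, Eriksen, Halvorsen, Petrov, Tran, Mbeki. So position 4.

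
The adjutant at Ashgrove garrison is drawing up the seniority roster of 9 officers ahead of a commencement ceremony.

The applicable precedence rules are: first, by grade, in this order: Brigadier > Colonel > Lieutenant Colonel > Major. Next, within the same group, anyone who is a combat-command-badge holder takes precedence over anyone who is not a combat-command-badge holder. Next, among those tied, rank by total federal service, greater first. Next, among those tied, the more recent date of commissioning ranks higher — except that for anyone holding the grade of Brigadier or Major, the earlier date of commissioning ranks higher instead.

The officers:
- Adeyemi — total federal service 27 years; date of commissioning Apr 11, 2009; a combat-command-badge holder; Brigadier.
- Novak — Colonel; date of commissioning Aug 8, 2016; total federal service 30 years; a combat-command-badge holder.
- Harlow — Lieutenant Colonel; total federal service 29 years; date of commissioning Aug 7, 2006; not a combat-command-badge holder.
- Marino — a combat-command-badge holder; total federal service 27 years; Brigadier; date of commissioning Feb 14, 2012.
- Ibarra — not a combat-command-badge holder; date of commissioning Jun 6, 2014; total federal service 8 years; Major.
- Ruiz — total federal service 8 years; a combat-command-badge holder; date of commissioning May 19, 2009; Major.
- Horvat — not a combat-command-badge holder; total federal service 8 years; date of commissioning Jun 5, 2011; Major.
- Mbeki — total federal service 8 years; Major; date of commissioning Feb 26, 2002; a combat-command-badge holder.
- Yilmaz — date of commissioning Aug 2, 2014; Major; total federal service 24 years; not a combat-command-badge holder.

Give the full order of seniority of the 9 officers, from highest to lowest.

By grade: Adeyemi and Marino (Brigadier); then Novak (Colonel); then Harlow (Lieutenant Colonel); then Mbeki, Ruiz, Yilmaz, Horvat and Ibarra (Major).
Adeyemi and Marino are each a combat-command-badge holder, so the next rule applies.
Adeyemi and Marino both have total federal service 27 years, so the next rule applies.
Among Adeyemi and Marino, by date of commissioning (earlier first) (reversed rule for this group): Adeyemi (Apr 11, 2009) before Marino (Feb 14, 2012).
Among Mbeki, Ruiz, Yilmaz, Horvat and Ibarra, a combat-command-badge holder before not a combat-command-badge holder: Mbeki and Ruiz (a combat-command-badge holder) before Yilmaz, Horvat and Ibarra (not a combat-command-badge holder).
Mbeki and Ruiz both have total federal service 8 years, so the next rule applies.
Among Mbeki and Ruiz, by date of commissioning (earlier first) (reversed rule for this group): Mbeki (Feb 26, 2002) before Ruiz (May 19, 2009).
Among Yilmaz, Horvat and Ibarra, by total federal service (higher first): Yilmaz (24 years) before Horvat and Ibarra (8 years).
Among Horvat and Ibarra, by date of commissioning (earlier first) (reversed rule for this group): Horvat (Jun 5, 2011) before Ibarra (Jun 6, 2014).
Full order: Adeyemi, Marino, Novak, Harlow, Mbeki, Ruiz, Yilmaz, Horvat, Ibarra.

Adeyemi, Marino, Novak, Harlow, Mbeki, Ruiz, Yilmaz, Horvat, Ibarra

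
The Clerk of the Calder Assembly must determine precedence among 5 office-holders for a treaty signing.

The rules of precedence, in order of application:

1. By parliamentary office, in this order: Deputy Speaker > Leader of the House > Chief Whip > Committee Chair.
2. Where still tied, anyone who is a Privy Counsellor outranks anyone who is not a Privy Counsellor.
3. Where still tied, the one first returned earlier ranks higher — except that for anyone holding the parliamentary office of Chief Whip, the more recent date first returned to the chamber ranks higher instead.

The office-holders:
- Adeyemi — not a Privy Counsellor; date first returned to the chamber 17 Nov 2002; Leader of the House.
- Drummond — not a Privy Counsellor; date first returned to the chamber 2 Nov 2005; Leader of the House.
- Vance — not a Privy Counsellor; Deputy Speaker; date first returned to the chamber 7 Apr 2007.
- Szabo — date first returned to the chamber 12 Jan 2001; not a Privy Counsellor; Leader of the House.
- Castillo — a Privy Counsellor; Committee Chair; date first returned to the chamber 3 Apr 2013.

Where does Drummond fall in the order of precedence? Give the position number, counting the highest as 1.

4

By parliamentary office: Vance (Deputy Speaker); then Szabo, Adeyemi and Drummond (Leader of the House); then Castillo (Committee Chair).
Szabo, Adeyemi and Drummond are each not a Privy Counsellor, so the next rule applies.
Among Szabo, Adeyemi and Drummond, by date first returned to the chamber (earlier first): Szabo (12 Jan 2001) before Adeyemi (17 Nov 2002) before Drummond (2 Nov 2005).
Order: Vance, Szabo, Adeyemi, Drummond, Castillo. So position 4.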